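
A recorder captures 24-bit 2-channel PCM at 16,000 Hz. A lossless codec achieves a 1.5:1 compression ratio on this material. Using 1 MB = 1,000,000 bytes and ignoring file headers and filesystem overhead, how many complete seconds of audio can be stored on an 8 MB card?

Uncompressed byte rate = 16,000 × 3 × 2 = 96,000 bytes/s.
After 1.5:1 compression, effective rate ≈ 64000 bytes/s.
Capacity = 8 × 1,000,000 = 8,000,000 bytes.
8,000,000 / effective rate ≈ 125 s → 125 seconds.

125 seconds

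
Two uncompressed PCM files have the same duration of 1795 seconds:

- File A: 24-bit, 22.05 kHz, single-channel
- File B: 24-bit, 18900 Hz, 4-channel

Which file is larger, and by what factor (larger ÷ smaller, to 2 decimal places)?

File B, by a factor of 3.43

File A: 22,050 × 3 × 1 = 66,150 bytes/s.
File B: 18,900 × 3 × 4 = 226,800 bytes/s.
File B is larger; ratio = 407,106,000 / 118,739,250 = 3.43.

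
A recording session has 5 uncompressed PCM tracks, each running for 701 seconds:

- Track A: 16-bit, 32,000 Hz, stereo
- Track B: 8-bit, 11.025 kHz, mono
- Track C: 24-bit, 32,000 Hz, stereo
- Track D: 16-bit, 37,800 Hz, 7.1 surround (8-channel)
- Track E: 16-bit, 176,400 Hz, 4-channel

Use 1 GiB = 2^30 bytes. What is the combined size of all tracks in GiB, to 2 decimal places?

Track A: 32,000 × 701 × 2 × 2 = 89,728,000 bytes.
Track B: 11,025 × 701 × 1 × 1 = 7,728,525 bytes.
Track C: 32,000 × 701 × 3 × 2 = 134,592,000 bytes.
Track D: 37,800 × 701 × 2 × 8 = 423,964,800 bytes.
Track E: 176,400 × 701 × 2 × 4 = 989,251,200 bytes.
Total = 1,645,264,525 bytes = 1.53 GiB.

1.53 GiB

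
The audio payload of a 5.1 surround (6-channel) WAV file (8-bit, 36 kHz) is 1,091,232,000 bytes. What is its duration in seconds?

5,052 seconds

Byte rate = 36,000 × 1 × 6 = 216,000 bytes/s.
Duration = 1,091,232,000 / 216,000 = 5,052 s.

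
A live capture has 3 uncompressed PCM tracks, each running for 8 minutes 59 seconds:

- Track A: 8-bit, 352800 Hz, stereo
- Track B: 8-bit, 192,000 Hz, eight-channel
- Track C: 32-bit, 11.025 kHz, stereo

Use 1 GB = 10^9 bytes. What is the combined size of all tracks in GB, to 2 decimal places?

1.26 GB

8 minutes 59 seconds = 539 s.
Track A: 352,800 × 539 × 1 × 2 = 380,318,400 bytes.
Track B: 192,000 × 539 × 1 × 8 = 827,904,000 bytes.
Track C: 11,025 × 539 × 4 × 2 = 47,539,800 bytes.
Total = 1,255,762,200 bytes = 1.26 GB.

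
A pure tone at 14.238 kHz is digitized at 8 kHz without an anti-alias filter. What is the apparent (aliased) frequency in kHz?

Nyquist = 8,000/2 = 4,000 Hz; 14,238 Hz exceeds it.
Alias = |14,238 − 2×8,000| = |14,238 − 16,000| = 1,762 Hz = 1.762 kHz.

1.762 kHz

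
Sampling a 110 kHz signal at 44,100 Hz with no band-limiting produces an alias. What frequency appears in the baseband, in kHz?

Nyquist = 44,100/2 = 22,050 Hz; 110,000 Hz exceeds it.
Alias = |110,000 − 2×44,100| = |110,000 − 88,200| = 21,800 Hz = 21.8 kHz.

21.8 kHz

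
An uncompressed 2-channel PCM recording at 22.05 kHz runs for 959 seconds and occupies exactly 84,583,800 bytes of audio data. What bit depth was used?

Bytes per sample = 84,583,800 / (22,050 × 959 × 2) = 84,583,800 / 42,291,900 = 2.
Bit depth = 2 × 8 = 16 bits.

16 bits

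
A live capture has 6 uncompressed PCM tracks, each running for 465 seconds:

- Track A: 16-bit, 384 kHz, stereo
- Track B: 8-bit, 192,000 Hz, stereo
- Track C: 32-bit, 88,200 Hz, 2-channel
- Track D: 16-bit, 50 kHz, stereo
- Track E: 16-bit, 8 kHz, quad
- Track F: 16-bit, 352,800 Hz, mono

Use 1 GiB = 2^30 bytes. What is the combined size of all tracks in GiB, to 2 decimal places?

1.56 GiB

Track A: 384,000 × 465 × 2 × 2 = 714,240,000 bytes.
Track B: 192,000 × 465 × 1 × 2 = 178,560,000 bytes.
Track C: 88,200 × 465 × 4 × 2 = 328,104,000 bytes.
Track D: 50,000 × 465 × 2 × 2 = 93,000,000 bytes.
Track E: 8,000 × 465 × 2 × 4 = 29,760,000 bytes.
Track F: 352,800 × 465 × 2 × 1 = 328,104,000 bytes.
Total = 1,671,768,000 bytes = 1.56 GiB.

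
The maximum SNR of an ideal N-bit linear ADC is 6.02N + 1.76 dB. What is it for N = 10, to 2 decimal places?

6.02 × 10 + 1.76 = 61.96 dB.

61.96 dB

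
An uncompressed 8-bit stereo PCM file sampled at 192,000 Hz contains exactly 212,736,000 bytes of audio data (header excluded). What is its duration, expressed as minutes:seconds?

Byte rate = 192,000 × 1 × 2 = 384,000 bytes/s.
Duration = 212,736,000 / 384,000 = 554 s.
554 s = 9:14.

9:14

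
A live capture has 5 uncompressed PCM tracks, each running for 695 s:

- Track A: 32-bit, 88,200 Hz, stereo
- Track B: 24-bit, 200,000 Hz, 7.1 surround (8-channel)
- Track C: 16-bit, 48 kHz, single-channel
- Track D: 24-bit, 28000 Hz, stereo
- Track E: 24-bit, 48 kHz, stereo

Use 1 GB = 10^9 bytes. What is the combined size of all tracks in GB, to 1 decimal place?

Track A: 88,200 × 695 × 4 × 2 = 490,392,000 bytes.
Track B: 200,000 × 695 × 3 × 8 = 3,336,000,000 bytes.
Track C: 48,000 × 695 × 2 × 1 = 66,720,000 bytes.
Track D: 28,000 × 695 × 3 × 2 = 116,760,000 bytes.
Track E: 48,000 × 695 × 3 × 2 = 200,160,000 bytes.
Total = 4,210,032,000 bytes = 4.2 GB.

4.2 GB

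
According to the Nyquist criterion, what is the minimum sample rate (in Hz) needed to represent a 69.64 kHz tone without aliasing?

Minimum sample rate = 2 × 69,640 Hz = 139,280 Hz.

139,280 Hz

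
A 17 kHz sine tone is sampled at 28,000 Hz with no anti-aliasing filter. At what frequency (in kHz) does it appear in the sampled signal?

11 kHz

Nyquist = 28,000/2 = 14,000 Hz; 17,000 Hz exceeds it.
Alias = |17,000 − 1×28,000| = |17,000 − 28,000| = 11,000 Hz = 11 kHz.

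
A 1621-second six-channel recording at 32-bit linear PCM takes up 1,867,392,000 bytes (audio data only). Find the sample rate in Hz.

Bytes = sample_rate × seconds × bytes_per_sample × channels.
sample_rate = 1,867,392,000 / (1,621 × 4 × 6) = 1,867,392,000 / 38,904 = 48,000 Hz.

48,000 Hz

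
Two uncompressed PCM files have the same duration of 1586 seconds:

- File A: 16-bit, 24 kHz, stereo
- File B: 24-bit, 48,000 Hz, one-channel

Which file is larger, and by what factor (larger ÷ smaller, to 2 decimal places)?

File B, by a factor of 1.50

File A: 24,000 × 2 × 2 = 96,000 bytes/s.
File B: 48,000 × 3 × 1 = 144,000 bytes/s.
File B is larger; ratio = 228,384,000 / 152,256,000 = 1.50.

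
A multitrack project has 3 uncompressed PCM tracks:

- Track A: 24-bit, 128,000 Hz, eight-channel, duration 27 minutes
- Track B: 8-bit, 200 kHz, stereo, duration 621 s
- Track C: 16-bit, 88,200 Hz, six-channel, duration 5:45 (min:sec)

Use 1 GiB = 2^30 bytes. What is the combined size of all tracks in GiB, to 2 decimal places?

5.21 GiB

Track A: 27 minutes = 1,620 s; 128,000 × 1,620 × 3 × 8 = 4,976,640,000 bytes.
Track B: 200,000 × 621 × 1 × 2 = 248,400,000 bytes.
Track C: 5:45 (min:sec) = 345 s; 88,200 × 345 × 2 × 6 = 365,148,000 bytes.
Total = 5,590,188,000 bytes = 5.21 GiB.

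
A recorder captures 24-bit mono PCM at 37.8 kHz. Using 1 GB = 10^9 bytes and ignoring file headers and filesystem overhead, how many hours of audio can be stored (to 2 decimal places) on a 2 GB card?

Uncompressed byte rate = 37,800 × 3 × 1 = 113,400 bytes/s.
Capacity = 2 × 1,000,000,000 = 2,000,000,000 bytes.
2,000,000,000 / 113,400 ≈ 17636.68 s → 4.90 hours.

4.90 hours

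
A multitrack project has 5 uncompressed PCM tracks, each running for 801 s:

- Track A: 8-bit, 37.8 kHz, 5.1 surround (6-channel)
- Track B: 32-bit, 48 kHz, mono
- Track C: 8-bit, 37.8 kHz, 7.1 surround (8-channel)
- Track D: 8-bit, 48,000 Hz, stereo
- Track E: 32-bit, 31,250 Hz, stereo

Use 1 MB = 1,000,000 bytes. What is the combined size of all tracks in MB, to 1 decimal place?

Track A: 37,800 × 801 × 1 × 6 = 181,666,800 bytes.
Track B: 48,000 × 801 × 4 × 1 = 153,792,000 bytes.
Track C: 37,800 × 801 × 1 × 8 = 242,222,400 bytes.
Track D: 48,000 × 801 × 1 × 2 = 76,896,000 bytes.
Track E: 31,250 × 801 × 4 × 2 = 200,250,000 bytes.
Total = 854,827,200 bytes = 854.8 MB.

854.8 MB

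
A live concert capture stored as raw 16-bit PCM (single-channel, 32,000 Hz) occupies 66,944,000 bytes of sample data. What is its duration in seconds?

1,046 seconds

Byte rate = 32,000 × 2 × 1 = 64,000 bytes/s.
Duration = 66,944,000 / 64,000 = 1,046 s.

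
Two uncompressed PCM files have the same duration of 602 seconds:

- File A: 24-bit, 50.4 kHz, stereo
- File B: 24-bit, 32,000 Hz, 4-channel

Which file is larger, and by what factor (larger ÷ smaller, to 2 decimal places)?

File B, by a factor of 1.27

File A: 50,400 × 3 × 2 = 302,400 bytes/s.
File B: 32,000 × 3 × 4 = 384,000 bytes/s.
File B is larger; ratio = 231,168,000 / 182,044,800 = 1.27.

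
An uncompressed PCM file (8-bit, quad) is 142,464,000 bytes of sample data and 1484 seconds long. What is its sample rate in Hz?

24,000 Hz

Bytes = sample_rate × seconds × bytes_per_sample × channels.
sample_rate = 142,464,000 / (1,484 × 1 × 4) = 142,464,000 / 5,936 = 24,000 Hz.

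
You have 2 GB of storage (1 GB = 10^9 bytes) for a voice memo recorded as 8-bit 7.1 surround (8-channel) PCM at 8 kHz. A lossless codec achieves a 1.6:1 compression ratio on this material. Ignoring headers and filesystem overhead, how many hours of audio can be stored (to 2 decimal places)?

13.89 hours

Uncompressed byte rate = 8,000 × 1 × 8 = 64,000 bytes/s.
After 1.6:1 compression, effective rate ≈ 40000 bytes/s.
Capacity = 2 × 1,000,000,000 = 2,000,000,000 bytes.
2,000,000,000 / effective rate ≈ 50000 s → 13.89 hours.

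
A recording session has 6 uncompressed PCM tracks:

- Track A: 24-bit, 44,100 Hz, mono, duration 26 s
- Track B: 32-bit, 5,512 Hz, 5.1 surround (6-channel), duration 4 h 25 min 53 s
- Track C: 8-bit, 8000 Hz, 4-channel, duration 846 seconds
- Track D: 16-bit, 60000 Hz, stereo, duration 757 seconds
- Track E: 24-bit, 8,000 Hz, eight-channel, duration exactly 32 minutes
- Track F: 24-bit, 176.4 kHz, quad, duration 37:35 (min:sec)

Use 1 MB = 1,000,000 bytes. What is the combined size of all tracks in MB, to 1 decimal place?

Track A: 44,100 × 26 × 3 × 1 = 3,439,800 bytes.
Track B: 4 h 25 min 53 s = 15,953 s; 5,512 × 15,953 × 4 × 6 = 2,110,390,464 bytes.
Track C: 8,000 × 846 × 1 × 4 = 27,072,000 bytes.
Track D: 60,000 × 757 × 2 × 2 = 181,680,000 bytes.
Track E: exactly 32 minutes = 1,920 s; 8,000 × 1,920 × 3 × 8 = 368,640,000 bytes.
Track F: 37:35 (min:sec) = 2,255 s; 176,400 × 2,255 × 3 × 4 = 4,773,384,000 bytes.
Total = 7,464,606,264 bytes = 7464.6 MB.

7464.6 MB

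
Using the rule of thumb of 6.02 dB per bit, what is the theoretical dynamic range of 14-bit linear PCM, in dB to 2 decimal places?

14 × 6.02 = 84.28 dB.

84.28 dB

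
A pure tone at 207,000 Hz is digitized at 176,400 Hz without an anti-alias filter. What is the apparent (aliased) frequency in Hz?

30,600 Hz

Nyquist = 176,400/2 = 88,200 Hz; 207,000 Hz exceeds it.
Alias = |207,000 − 1×176,400| = |207,000 − 176,400| = 30,600 Hz.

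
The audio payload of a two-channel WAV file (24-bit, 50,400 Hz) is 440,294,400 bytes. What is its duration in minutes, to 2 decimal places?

Byte rate = 50,400 × 3 × 2 = 302,400 bytes/s.
Duration = 440,294,400 / 302,400 = 1,456 s.
1,456 s / 60 = 24.27 minutes.

24.27 minutes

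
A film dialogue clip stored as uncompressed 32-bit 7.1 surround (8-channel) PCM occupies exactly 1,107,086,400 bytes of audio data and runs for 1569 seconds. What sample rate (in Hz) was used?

22,050 Hz

Bytes = sample_rate × seconds × bytes_per_sample × channels.
sample_rate = 1,107,086,400 / (1,569 × 4 × 8) = 1,107,086,400 / 50,208 = 22,050 Hz.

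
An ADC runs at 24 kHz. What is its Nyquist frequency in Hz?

Nyquist frequency = sample rate / 2 = 24,000 / 2 = 12,000 Hz.

12,000 Hz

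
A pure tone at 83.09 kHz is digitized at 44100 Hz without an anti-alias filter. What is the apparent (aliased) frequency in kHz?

Nyquist = 44,100/2 = 22,050 Hz; 83,090 Hz exceeds it.
Alias = |83,090 − 2×44,100| = |83,090 − 88,200| = 5,110 Hz = 5.11 kHz.

5.11 kHz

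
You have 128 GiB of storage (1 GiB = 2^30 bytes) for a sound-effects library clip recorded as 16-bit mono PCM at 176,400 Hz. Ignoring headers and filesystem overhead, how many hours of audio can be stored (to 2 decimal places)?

Uncompressed byte rate = 176,400 × 2 × 1 = 352,800 bytes/s.
Capacity = 128 × 1,073,741,824 = 137,438,953,472 bytes.
137,438,953,472 / 352,800 ≈ 389566.19 s → 108.21 hours.

108.21 hours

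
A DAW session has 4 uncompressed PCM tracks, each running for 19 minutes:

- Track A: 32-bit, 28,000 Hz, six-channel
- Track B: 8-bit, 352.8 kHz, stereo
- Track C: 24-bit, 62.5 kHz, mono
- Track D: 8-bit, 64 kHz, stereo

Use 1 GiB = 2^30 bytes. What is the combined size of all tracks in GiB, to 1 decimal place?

19 minutes = 1,140 s.
Track A: 28,000 × 1,140 × 4 × 6 = 766,080,000 bytes.
Track B: 352,800 × 1,140 × 1 × 2 = 804,384,000 bytes.
Track C: 62,500 × 1,140 × 3 × 1 = 213,750,000 bytes.
Track D: 64,000 × 1,140 × 1 × 2 = 145,920,000 bytes.
Total = 1,930,134,000 bytes = 1.8 GiB.

1.8 GiB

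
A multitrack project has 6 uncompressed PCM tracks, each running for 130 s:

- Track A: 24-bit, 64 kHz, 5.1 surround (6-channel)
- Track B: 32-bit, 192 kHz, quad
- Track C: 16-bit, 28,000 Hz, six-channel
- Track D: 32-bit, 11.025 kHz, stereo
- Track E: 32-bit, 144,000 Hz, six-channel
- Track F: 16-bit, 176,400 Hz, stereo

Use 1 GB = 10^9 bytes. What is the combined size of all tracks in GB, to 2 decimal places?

1.15 GB

Track A: 64,000 × 130 × 3 × 6 = 149,760,000 bytes.
Track B: 192,000 × 130 × 4 × 4 = 399,360,000 bytes.
Track C: 28,000 × 130 × 2 × 6 = 43,680,000 bytes.
Track D: 11,025 × 130 × 4 × 2 = 11,466,000 bytes.
Track E: 144,000 × 130 × 4 × 6 = 449,280,000 bytes.
Track F: 176,400 × 130 × 2 × 2 = 91,728,000 bytes.
Total = 1,145,274,000 bytes = 1.15 GB.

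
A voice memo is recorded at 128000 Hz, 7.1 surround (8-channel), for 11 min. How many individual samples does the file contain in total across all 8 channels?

11 min = 660 s.
128,000 × 660 s × 8 ch = 675,840,000 samples.

675,840,000 samples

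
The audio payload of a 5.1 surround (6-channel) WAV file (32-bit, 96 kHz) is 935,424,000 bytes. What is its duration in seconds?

406 seconds

Byte rate = 96,000 × 4 × 6 = 2,304,000 bytes/s.
Duration = 935,424,000 / 2,304,000 = 406 s.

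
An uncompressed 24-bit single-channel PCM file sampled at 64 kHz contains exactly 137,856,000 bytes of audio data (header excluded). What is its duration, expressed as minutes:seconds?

Byte rate = 64,000 × 3 × 1 = 192,000 bytes/s.
Duration = 137,856,000 / 192,000 = 718 s.
718 s = 11:58.

11:58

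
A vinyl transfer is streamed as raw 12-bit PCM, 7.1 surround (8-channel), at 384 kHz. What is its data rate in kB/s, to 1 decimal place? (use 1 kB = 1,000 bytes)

Bit rate = 384,000 × 12 × 8 = 36,864,000 bits/s.
36,864,000 / 8 = 4,608,000 B/s = 4608.0 kB/s.

4608.0 kB/s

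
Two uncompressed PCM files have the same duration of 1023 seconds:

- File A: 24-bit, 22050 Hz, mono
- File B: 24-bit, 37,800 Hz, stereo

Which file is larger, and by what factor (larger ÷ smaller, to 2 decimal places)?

File A: 22,050 × 3 × 1 = 66,150 bytes/s.
File B: 37,800 × 3 × 2 = 226,800 bytes/s.
File B is larger; ratio = 232,016,400 / 67,671,450 = 3.43.

File B, by a factor of 3.43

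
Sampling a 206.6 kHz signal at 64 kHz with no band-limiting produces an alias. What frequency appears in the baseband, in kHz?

Nyquist = 64,000/2 = 32,000 Hz; 206,600 Hz exceeds it.
Alias = |206,600 − 3×64,000| = |206,600 − 192,000| = 14,600 Hz = 14.6 kHz.

14.6 kHz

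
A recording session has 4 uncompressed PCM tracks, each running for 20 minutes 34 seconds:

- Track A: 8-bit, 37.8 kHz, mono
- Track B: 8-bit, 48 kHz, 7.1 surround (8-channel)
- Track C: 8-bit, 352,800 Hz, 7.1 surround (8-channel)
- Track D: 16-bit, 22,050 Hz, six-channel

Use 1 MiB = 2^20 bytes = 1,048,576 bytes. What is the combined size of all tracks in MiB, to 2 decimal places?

20 minutes 34 seconds = 1,234 s.
Track A: 37,800 × 1,234 × 1 × 1 = 46,645,200 bytes.
Track B: 48,000 × 1,234 × 1 × 8 = 473,856,000 bytes.
Track C: 352,800 × 1,234 × 1 × 8 = 3,482,841,600 bytes.
Track D: 22,050 × 1,234 × 2 × 6 = 326,516,400 bytes.
Total = 4,329,859,200 bytes = 4129.28 MiB.

4129.28 MiB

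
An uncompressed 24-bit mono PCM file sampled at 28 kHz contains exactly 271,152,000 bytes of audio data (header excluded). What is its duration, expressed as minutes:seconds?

53:48

Byte rate = 28,000 × 3 × 1 = 84,000 bytes/s.
Duration = 271,152,000 / 84,000 = 3,228 s.
3,228 s = 53:48.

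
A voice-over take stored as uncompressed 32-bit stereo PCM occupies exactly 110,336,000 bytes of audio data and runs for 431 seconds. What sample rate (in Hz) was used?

Bytes = sample_rate × seconds × bytes_per_sample × channels.
sample_rate = 110,336,000 / (431 × 4 × 2) = 110,336,000 / 3,448 = 32,000 Hz.

32,000 Hz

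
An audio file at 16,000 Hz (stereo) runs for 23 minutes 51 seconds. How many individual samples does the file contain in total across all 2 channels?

23 minutes 51 seconds = 1,431 s.
16,000 × 1,431 s × 2 ch = 45,792,000 samples.

45,792,000 samples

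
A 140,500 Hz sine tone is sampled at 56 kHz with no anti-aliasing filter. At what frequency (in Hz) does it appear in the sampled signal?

27,500 Hz

Nyquist = 56,000/2 = 28,000 Hz; 140,500 Hz exceeds it.
Alias = |140,500 − 3×56,000| = |140,500 − 168,000| = 27,500 Hz.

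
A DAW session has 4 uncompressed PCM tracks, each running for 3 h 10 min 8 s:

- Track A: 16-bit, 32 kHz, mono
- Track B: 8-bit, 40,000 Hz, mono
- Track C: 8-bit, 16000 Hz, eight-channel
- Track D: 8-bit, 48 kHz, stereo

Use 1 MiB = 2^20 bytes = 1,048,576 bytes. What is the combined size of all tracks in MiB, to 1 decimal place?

3 h 10 min 8 s = 11,408 s.
Track A: 32,000 × 11,408 × 2 × 1 = 730,112,000 bytes.
Track B: 40,000 × 11,408 × 1 × 1 = 456,320,000 bytes.
Track C: 16,000 × 11,408 × 1 × 8 = 1,460,224,000 bytes.
Track D: 48,000 × 11,408 × 1 × 2 = 1,095,168,000 bytes.
Total = 3,741,824,000 bytes = 3568.5 MiB.

3568.5 MiB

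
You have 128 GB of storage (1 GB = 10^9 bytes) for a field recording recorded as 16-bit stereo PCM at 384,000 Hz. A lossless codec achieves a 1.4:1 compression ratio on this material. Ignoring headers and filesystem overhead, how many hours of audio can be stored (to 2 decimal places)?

Uncompressed byte rate = 384,000 × 2 × 2 = 1,536,000 bytes/s.
After 1.4:1 compression, effective rate ≈ 1097142.86 bytes/s.
Capacity = 128 × 1,000,000,000 = 128,000,000,000 bytes.
128,000,000,000 / effective rate ≈ 116666.67 s → 32.41 hours.

32.41 hours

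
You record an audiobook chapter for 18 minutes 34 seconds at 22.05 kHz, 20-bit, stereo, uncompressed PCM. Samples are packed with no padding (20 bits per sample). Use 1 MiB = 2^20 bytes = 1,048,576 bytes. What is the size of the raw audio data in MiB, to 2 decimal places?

117.13 MiB

Duration = 18 minutes 34 seconds = 1,114 s.
Bits = 22,050 × 1,114 × 20 × 2 = 982,548,000 bits = 122,818,500 bytes.
122,818,500 / 1,048,576 = 117.13 MiB.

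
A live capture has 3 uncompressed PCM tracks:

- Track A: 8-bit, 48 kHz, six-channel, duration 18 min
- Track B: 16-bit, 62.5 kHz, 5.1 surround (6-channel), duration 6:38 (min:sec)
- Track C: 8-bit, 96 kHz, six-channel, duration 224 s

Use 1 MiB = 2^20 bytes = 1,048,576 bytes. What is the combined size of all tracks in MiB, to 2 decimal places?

704.35 MiB

Track A: 18 min = 1,080 s; 48,000 × 1,080 × 1 × 6 = 311,040,000 bytes.
Track B: 6:38 (min:sec) = 398 s; 62,500 × 398 × 2 × 6 = 298,500,000 bytes.
Track C: 96,000 × 224 × 1 × 6 = 129,024,000 bytes.
Total = 738,564,000 bytes = 704.35 MiB.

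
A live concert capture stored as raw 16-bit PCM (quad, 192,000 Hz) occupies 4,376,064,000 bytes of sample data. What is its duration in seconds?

2,849 seconds

Byte rate = 192,000 × 2 × 4 = 1,536,000 bytes/s.
Duration = 4,376,064,000 / 1,536,000 = 2,849 s.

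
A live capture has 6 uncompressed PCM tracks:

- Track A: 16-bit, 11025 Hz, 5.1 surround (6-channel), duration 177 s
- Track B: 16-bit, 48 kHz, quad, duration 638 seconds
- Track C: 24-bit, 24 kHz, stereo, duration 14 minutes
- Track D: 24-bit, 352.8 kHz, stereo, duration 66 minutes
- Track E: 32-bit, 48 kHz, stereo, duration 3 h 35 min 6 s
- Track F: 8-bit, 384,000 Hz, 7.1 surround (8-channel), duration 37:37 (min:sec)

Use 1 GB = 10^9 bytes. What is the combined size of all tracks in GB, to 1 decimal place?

20.7 GB

Track A: 11,025 × 177 × 2 × 6 = 23,417,100 bytes.
Track B: 48,000 × 638 × 2 × 4 = 244,992,000 bytes.
Track C: 14 minutes = 840 s; 24,000 × 840 × 3 × 2 = 120,960,000 bytes.
Track D: 66 minutes = 3,960 s; 352,800 × 3,960 × 3 × 2 = 8,382,528,000 bytes.
Track E: 3 h 35 min 6 s = 12,906 s; 48,000 × 12,906 × 4 × 2 = 4,955,904,000 bytes.
Track F: 37:37 (min:sec) = 2,257 s; 384,000 × 2,257 × 1 × 8 = 6,933,504,000 bytes.
Total = 20,661,305,100 bytes = 20.7 GB.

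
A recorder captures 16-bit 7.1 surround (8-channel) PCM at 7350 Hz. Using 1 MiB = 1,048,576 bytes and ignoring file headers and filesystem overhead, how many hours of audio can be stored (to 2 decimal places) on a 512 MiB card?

Uncompressed byte rate = 7,350 × 2 × 8 = 117,600 bytes/s.
Capacity = 512 × 1,048,576 = 536,870,912 bytes.
536,870,912 / 117,600 ≈ 4565.23 s → 1.27 hours.

1.27 hours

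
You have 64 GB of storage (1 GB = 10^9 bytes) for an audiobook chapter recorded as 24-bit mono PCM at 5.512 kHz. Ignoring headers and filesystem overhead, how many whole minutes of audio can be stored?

64,505 minutes

Uncompressed byte rate = 5,512 × 3 × 1 = 16,536 bytes/s.
Capacity = 64 × 1,000,000,000 = 64,000,000,000 bytes.
64,000,000,000 / 16,536 ≈ 3870343.49 s → 64,505 minutes.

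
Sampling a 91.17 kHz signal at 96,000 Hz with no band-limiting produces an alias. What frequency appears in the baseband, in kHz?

Nyquist = 96,000/2 = 48,000 Hz; 91,170 Hz exceeds it.
Alias = |91,170 − 1×96,000| = |91,170 − 96,000| = 4,830 Hz = 4.83 kHz.

4.83 kHz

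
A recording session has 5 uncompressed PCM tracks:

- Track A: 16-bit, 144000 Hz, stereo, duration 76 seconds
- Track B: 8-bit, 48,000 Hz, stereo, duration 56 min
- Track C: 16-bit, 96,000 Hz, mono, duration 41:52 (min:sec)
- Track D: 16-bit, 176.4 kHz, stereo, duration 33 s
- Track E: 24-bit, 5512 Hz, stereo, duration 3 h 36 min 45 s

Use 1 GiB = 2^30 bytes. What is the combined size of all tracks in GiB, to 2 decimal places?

Track A: 144,000 × 76 × 2 × 2 = 43,776,000 bytes.
Track B: 56 min = 3,360 s; 48,000 × 3,360 × 1 × 2 = 322,560,000 bytes.
Track C: 41:52 (min:sec) = 2,512 s; 96,000 × 2,512 × 2 × 1 = 482,304,000 bytes.
Track D: 176,400 × 33 × 2 × 2 = 23,284,800 bytes.
Track E: 3 h 36 min 45 s = 13,005 s; 5,512 × 13,005 × 3 × 2 = 430,101,360 bytes.
Total = 1,302,026,160 bytes = 1.21 GiB.

1.21 GiB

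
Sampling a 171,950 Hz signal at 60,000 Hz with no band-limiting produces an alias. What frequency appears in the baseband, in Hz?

Nyquist = 60,000/2 = 30,000 Hz; 171,950 Hz exceeds it.
Alias = |171,950 − 3×60,000| = |171,950 − 180,000| = 8,050 Hz.

8,050 Hz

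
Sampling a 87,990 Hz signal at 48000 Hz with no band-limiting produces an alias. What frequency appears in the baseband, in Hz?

Nyquist = 48,000/2 = 24,000 Hz; 87,990 Hz exceeds it.
Alias = |87,990 − 2×48,000| = |87,990 − 96,000| = 8,010 Hz.

8,010 Hz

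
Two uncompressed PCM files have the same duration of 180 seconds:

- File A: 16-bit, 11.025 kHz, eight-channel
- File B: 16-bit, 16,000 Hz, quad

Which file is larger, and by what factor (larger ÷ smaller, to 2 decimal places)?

File A, by a factor of 1.38

File A: 11,025 × 2 × 8 = 176,400 bytes/s.
File B: 16,000 × 2 × 4 = 128,000 bytes/s.
File A is larger; ratio = 31,752,000 / 23,040,000 = 1.38.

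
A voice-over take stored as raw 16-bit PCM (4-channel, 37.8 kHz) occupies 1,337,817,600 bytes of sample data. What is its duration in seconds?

Byte rate = 37,800 × 2 × 4 = 302,400 bytes/s.
Duration = 1,337,817,600 / 302,400 = 4,424 s.

4,424 seconds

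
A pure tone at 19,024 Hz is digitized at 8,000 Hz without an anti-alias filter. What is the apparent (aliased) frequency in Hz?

Nyquist = 8,000/2 = 4,000 Hz; 19,024 Hz exceeds it.
Alias = |19,024 − 2×8,000| = |19,024 − 16,000| = 3,024 Hz.

3,024 Hz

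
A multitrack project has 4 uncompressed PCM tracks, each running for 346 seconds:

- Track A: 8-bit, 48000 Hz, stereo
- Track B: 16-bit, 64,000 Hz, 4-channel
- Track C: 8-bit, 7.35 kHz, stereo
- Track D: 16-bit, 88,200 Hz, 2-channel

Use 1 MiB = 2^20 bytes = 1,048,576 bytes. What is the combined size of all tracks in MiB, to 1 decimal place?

321.9 MiB

Track A: 48,000 × 346 × 1 × 2 = 33,216,000 bytes.
Track B: 64,000 × 346 × 2 × 4 = 177,152,000 bytes.
Track C: 7,350 × 346 × 1 × 2 = 5,086,200 bytes.
Track D: 88,200 × 346 × 2 × 2 = 122,068,800 bytes.
Total = 337,523,000 bytes = 321.9 MiB.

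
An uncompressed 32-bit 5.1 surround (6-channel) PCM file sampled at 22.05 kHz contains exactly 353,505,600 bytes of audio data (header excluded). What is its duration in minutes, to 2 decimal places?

Byte rate = 22,050 × 4 × 6 = 529,200 bytes/s.
Duration = 353,505,600 / 529,200 = 668 s.
668 s / 60 = 11.13 minutes.

11.13 minutes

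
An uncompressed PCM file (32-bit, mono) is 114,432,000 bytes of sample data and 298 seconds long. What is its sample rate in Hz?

Bytes = sample_rate × seconds × bytes_per_sample × channels.
sample_rate = 114,432,000 / (298 × 4 × 1) = 114,432,000 / 1,192 = 96,000 Hz.

96,000 Hz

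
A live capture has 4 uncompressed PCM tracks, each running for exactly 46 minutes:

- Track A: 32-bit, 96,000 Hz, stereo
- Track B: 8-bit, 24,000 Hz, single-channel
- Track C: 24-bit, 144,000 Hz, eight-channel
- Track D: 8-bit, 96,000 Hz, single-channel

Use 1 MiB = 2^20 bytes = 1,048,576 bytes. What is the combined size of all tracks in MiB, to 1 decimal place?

11434.0 MiB

exactly 46 minutes = 2,760 s.
Track A: 96,000 × 2,760 × 4 × 2 = 2,119,680,000 bytes.
Track B: 24,000 × 2,760 × 1 × 1 = 66,240,000 bytes.
Track C: 144,000 × 2,760 × 3 × 8 = 9,538,560,000 bytes.
Track D: 96,000 × 2,760 × 1 × 1 = 264,960,000 bytes.
Total = 11,989,440,000 bytes = 11434.0 MiB.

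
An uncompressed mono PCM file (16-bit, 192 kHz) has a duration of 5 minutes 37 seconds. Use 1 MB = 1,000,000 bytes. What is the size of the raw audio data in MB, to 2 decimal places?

Duration = 5 minutes 37 seconds = 337 s.
Bytes = 192,000 samples/s × 337 s × 2 bytes/sample × 1 ch = 129,408,000 bytes.
129,408,000 / 1,000,000 = 129.41 MB.

129.41 MB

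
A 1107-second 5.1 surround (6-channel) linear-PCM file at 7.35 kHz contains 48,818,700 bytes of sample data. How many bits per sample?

Bytes per sample = 48,818,700 / (7,350 × 1,107 × 6) = 48,818,700 / 48,818,700 = 1.
Bit depth = 1 × 8 = 8 bits.

8 bits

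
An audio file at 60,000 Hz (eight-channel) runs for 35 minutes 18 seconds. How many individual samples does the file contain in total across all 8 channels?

1,016,640,000 samples

35 minutes 18 seconds = 2,118 s.
60,000 × 2,118 s × 8 ch = 1,016,640,000 samples.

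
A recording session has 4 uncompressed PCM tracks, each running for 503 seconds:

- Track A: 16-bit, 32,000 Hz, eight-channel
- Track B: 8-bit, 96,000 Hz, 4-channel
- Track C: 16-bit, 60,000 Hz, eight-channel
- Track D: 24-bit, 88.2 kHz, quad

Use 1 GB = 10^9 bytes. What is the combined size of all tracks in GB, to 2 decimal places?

Track A: 32,000 × 503 × 2 × 8 = 257,536,000 bytes.
Track B: 96,000 × 503 × 1 × 4 = 193,152,000 bytes.
Track C: 60,000 × 503 × 2 × 8 = 482,880,000 bytes.
Track D: 88,200 × 503 × 3 × 4 = 532,375,200 bytes.
Total = 1,465,943,200 bytes = 1.47 GB.

1.47 GB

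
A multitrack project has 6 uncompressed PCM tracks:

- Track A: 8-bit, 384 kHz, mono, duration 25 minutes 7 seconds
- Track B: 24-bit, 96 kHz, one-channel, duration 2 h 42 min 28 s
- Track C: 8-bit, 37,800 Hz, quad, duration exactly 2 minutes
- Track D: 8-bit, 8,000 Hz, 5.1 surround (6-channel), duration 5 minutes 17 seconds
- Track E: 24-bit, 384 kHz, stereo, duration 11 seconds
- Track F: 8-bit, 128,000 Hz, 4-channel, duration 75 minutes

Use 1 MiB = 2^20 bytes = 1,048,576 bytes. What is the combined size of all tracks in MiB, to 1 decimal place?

Track A: 25 minutes 7 seconds = 1,507 s; 384,000 × 1,507 × 1 × 1 = 578,688,000 bytes.
Track B: 2 h 42 min 28 s = 9,748 s; 96,000 × 9,748 × 3 × 1 = 2,807,424,000 bytes.
Track C: exactly 2 minutes = 120 s; 37,800 × 120 × 1 × 4 = 18,144,000 bytes.
Track D: 5 minutes 17 seconds = 317 s; 8,000 × 317 × 1 × 6 = 15,216,000 bytes.
Track E: 384,000 × 11 × 3 × 2 = 25,344,000 bytes.
Track F: 75 minutes = 4,500 s; 128,000 × 4,500 × 1 × 4 = 2,304,000,000 bytes.
Total = 5,748,816,000 bytes = 5482.5 MiB.

5482.5 MiB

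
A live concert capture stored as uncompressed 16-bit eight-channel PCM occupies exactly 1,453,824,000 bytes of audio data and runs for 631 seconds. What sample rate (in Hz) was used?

144,000 Hz

Bytes = sample_rate × seconds × bytes_per_sample × channels.
sample_rate = 1,453,824,000 / (631 × 2 × 8) = 1,453,824,000 / 10,096 = 144,000 Hz.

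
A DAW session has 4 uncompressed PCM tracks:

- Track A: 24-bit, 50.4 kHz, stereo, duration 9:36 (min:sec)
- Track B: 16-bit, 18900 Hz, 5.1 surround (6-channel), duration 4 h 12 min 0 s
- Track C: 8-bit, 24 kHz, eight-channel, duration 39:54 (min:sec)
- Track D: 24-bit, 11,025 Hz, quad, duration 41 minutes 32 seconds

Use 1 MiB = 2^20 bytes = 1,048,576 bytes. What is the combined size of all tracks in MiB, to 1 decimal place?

Track A: 9:36 (min:sec) = 576 s; 50,400 × 576 × 3 × 2 = 174,182,400 bytes.
Track B: 4 h 12 min 0 s = 15,120 s; 18,900 × 15,120 × 2 × 6 = 3,429,216,000 bytes.
Track C: 39:54 (min:sec) = 2,394 s; 24,000 × 2,394 × 1 × 8 = 459,648,000 bytes.
Track D: 41 minutes 32 seconds = 2,492 s; 11,025 × 2,492 × 3 × 4 = 329,691,600 bytes.
Total = 4,392,738,000 bytes = 4189.2 MiB.

4189.2 MiB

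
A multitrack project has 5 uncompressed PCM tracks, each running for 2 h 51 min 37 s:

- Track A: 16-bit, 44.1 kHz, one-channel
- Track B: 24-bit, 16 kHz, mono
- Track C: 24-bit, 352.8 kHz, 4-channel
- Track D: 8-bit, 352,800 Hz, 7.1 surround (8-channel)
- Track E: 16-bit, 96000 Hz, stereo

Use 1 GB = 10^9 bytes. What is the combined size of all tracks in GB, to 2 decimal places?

2 h 51 min 37 s = 10,297 s.
Track A: 44,100 × 10,297 × 2 × 1 = 908,195,400 bytes.
Track B: 16,000 × 10,297 × 3 × 1 = 494,256,000 bytes.
Track C: 352,800 × 10,297 × 3 × 4 = 43,593,379,200 bytes.
Track D: 352,800 × 10,297 × 1 × 8 = 29,062,252,800 bytes.
Track E: 96,000 × 10,297 × 2 × 2 = 3,954,048,000 bytes.
Total = 78,012,131,400 bytes = 78.01 GB.

78.01 GB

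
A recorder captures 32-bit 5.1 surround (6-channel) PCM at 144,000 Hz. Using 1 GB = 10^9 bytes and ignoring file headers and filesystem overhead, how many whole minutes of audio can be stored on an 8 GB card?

Uncompressed byte rate = 144,000 × 4 × 6 = 3,456,000 bytes/s.
Capacity = 8 × 1,000,000,000 = 8,000,000,000 bytes.
8,000,000,000 / 3,456,000 ≈ 2314.81 s → 38 minutes.

38 minutes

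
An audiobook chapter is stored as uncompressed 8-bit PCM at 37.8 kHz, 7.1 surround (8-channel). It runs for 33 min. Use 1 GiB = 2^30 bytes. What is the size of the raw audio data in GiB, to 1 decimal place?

Duration = 33 min = 1,980 s.
Bytes = 37,800 samples/s × 1,980 s × 1 bytes/sample × 8 ch = 598,752,000 bytes.
598,752,000 / 1,073,741,824 = 0.6 GiB.

0.6 GiB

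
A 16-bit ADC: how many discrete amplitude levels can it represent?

65,536 levels

2^16 = 65,536.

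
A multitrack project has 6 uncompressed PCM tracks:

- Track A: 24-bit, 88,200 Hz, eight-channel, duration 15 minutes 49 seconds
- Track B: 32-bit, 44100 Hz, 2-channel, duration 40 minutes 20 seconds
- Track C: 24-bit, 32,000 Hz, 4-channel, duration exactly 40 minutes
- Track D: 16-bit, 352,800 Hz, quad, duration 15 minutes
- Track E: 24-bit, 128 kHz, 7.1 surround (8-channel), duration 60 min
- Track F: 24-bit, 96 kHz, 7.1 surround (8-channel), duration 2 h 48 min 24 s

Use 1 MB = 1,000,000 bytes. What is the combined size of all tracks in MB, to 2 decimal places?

Track A: 15 minutes 49 seconds = 949 s; 88,200 × 949 × 3 × 8 = 2,008,843,200 bytes.
Track B: 40 minutes 20 seconds = 2,420 s; 44,100 × 2,420 × 4 × 2 = 853,776,000 bytes.
Track C: exactly 40 minutes = 2,400 s; 32,000 × 2,400 × 3 × 4 = 921,600,000 bytes.
Track D: 15 minutes = 900 s; 352,800 × 900 × 2 × 4 = 2,540,160,000 bytes.
Track E: 60 min = 3,600 s; 128,000 × 3,600 × 3 × 8 = 11,059,200,000 bytes.
Track F: 2 h 48 min 24 s = 10,104 s; 96,000 × 10,104 × 3 × 8 = 23,279,616,000 bytes.
Total = 40,663,195,200 bytes = 40663.20 MB.

40663.20 MB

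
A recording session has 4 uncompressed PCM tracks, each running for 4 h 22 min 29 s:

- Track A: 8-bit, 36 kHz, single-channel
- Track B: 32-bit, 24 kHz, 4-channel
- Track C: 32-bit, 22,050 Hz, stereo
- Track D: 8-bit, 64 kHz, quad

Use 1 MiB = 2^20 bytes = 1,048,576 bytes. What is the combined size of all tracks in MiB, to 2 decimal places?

4 h 22 min 29 s = 15,749 s.
Track A: 36,000 × 15,749 × 1 × 1 = 566,964,000 bytes.
Track B: 24,000 × 15,749 × 4 × 4 = 6,047,616,000 bytes.
Track C: 22,050 × 15,749 × 4 × 2 = 2,778,123,600 bytes.
Track D: 64,000 × 15,749 × 1 × 4 = 4,031,744,000 bytes.
Total = 13,424,447,600 bytes = 12802.55 MiB.

12802.55 MiB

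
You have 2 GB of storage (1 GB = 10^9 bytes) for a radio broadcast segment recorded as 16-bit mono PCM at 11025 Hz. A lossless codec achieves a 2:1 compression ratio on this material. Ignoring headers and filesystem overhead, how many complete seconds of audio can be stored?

Uncompressed byte rate = 11,025 × 2 × 1 = 22,050 bytes/s.
After 2:1 compression, effective rate ≈ 11025 bytes/s.
Capacity = 2 × 1,000,000,000 = 2,000,000,000 bytes.
2,000,000,000 / effective rate ≈ 181405.9 s → 181,405 seconds.

181,405 seconds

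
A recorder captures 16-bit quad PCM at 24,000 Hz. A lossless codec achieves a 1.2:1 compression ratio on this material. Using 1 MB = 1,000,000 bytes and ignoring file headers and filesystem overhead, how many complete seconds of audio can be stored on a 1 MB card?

Uncompressed byte rate = 24,000 × 2 × 4 = 192,000 bytes/s.
After 1.2:1 compression, effective rate ≈ 160000 bytes/s.
Capacity = 1 × 1,000,000 = 1,000,000 bytes.
1,000,000 / effective rate ≈ 6.25 s → 6 seconds.

6 seconds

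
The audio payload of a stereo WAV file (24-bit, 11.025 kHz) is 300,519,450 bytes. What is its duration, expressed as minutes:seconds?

75:43

Byte rate = 11,025 × 3 × 2 = 66,150 bytes/s.
Duration = 300,519,450 / 66,150 = 4,543 s.
4,543 s = 75:43.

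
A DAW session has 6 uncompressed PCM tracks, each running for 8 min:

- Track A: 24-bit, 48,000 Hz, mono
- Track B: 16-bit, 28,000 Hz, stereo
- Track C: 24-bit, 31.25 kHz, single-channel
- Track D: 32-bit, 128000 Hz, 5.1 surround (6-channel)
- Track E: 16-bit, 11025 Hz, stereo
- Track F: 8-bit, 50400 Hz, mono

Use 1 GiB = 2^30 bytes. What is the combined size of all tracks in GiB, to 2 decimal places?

1.57 GiB

8 min = 480 s.
Track A: 48,000 × 480 × 3 × 1 = 69,120,000 bytes.
Track B: 28,000 × 480 × 2 × 2 = 53,760,000 bytes.
Track C: 31,250 × 480 × 3 × 1 = 45,000,000 bytes.
Track D: 128,000 × 480 × 4 × 6 = 1,474,560,000 bytes.
Track E: 11,025 × 480 × 2 × 2 = 21,168,000 bytes.
Track F: 50,400 × 480 × 1 × 1 = 24,192,000 bytes.
Total = 1,687,800,000 bytes = 1.57 GiB.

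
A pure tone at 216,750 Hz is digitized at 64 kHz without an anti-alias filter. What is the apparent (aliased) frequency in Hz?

Nyquist = 64,000/2 = 32,000 Hz; 216,750 Hz exceeds it.
Alias = |216,750 − 3×64,000| = |216,750 − 192,000| = 24,750 Hz.

24,750 Hz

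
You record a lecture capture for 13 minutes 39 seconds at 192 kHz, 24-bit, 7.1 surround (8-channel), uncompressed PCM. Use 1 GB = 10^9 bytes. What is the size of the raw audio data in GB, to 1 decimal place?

Duration = 13 minutes 39 seconds = 819 s.
Bytes = 192,000 samples/s × 819 s × 3 bytes/sample × 8 ch = 3,773,952,000 bytes.
3,773,952,000 / 1,000,000,000 = 3.8 GB.

3.8 GB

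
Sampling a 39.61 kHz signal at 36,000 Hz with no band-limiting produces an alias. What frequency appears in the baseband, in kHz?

Nyquist = 36,000/2 = 18,000 Hz; 39,610 Hz exceeds it.
Alias = |39,610 − 1×36,000| = |39,610 − 36,000| = 3,610 Hz = 3.61 kHz.

3.61 kHz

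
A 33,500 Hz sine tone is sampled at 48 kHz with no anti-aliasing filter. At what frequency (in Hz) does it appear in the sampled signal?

Nyquist = 48,000/2 = 24,000 Hz; 33,500 Hz exceeds it.
Alias = |33,500 − 1×48,000| = |33,500 − 48,000| = 14,500 Hz.

14,500 Hz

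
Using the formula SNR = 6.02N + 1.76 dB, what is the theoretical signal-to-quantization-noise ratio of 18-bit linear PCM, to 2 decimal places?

110.12 dB

6.02 × 18 + 1.76 = 110.12 dB.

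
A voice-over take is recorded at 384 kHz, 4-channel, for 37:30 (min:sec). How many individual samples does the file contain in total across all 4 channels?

3,456,000,000 samples

37:30 (min:sec) = 2,250 s.
384,000 × 2,250 s × 4 ch = 3,456,000,000 samples.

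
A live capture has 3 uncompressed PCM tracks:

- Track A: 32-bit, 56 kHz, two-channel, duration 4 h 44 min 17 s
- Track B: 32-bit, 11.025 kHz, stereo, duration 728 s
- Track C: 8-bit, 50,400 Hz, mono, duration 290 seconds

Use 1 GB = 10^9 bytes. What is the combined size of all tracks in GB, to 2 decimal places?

7.72 GB

Track A: 4 h 44 min 17 s = 17,057 s; 56,000 × 17,057 × 4 × 2 = 7,641,536,000 bytes.
Track B: 11,025 × 728 × 4 × 2 = 64,209,600 bytes.
Track C: 50,400 × 290 × 1 × 1 = 14,616,000 bytes.
Total = 7,720,361,600 bytes = 7.72 GB.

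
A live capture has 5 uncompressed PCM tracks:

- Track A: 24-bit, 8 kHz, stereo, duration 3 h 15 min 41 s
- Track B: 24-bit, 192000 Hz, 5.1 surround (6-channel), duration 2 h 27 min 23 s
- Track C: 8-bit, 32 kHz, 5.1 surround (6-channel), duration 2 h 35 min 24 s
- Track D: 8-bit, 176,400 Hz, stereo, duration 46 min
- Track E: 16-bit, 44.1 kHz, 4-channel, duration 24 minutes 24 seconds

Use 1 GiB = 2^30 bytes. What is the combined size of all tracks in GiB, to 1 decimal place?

Track A: 3 h 15 min 41 s = 11,741 s; 8,000 × 11,741 × 3 × 2 = 563,568,000 bytes.
Track B: 2 h 27 min 23 s = 8,843 s; 192,000 × 8,843 × 3 × 6 = 30,561,408,000 bytes.
Track C: 2 h 35 min 24 s = 9,324 s; 32,000 × 9,324 × 1 × 6 = 1,790,208,000 bytes.
Track D: 46 min = 2,760 s; 176,400 × 2,760 × 1 × 2 = 973,728,000 bytes.
Track E: 24 minutes 24 seconds = 1,464 s; 44,100 × 1,464 × 2 × 4 = 516,499,200 bytes.
Total = 34,405,411,200 bytes = 32.0 GiB.

32.0 GiB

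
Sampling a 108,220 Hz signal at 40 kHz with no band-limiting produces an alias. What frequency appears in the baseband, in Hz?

Nyquist = 40,000/2 = 20,000 Hz; 108,220 Hz exceeds it.
Alias = |108,220 − 3×40,000| = |108,220 − 120,000| = 11,780 Hz.

11,780 Hz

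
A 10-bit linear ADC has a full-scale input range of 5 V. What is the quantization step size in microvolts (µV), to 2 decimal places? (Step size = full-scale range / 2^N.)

4882.81 µV

5 V / 2^10 = 5 / 1,024 V = 4882.81 µV.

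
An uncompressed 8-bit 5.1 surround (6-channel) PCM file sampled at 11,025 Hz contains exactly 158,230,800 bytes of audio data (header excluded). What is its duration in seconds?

2,392 seconds

Byte rate = 11,025 × 1 × 6 = 66,150 bytes/s.
Duration = 158,230,800 / 66,150 = 2,392 s.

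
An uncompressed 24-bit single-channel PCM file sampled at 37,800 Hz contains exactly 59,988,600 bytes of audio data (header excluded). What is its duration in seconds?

529 seconds

Byte rate = 37,800 × 3 × 1 = 113,400 bytes/s.
Duration = 59,988,600 / 113,400 = 529 s.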